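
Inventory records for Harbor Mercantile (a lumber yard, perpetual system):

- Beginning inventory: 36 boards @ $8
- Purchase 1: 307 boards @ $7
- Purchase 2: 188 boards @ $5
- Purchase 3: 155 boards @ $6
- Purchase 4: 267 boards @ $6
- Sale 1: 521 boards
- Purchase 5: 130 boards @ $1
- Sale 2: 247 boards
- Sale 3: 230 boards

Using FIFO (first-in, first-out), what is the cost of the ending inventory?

Sale 1 (521) [FIFO — oldest first]: 36 @ $8 + 307 @ $7 + 178 @ $5 = $3,327
Sale 2 (247) [FIFO — oldest first]: 10 @ $5 + 155 @ $6 + 82 @ $6 = $1,472
Sale 3 (230) [FIFO — oldest first]: 185 @ $6 + 45 @ $1 = $1,155
Total COGS = $3,327 + $1,472 + $1,155 = $5,954
Ending inventory: 85 @ $1 = $85
Check: goods available $6,039 = COGS $5,954 + ending $85

Ending inventory = $85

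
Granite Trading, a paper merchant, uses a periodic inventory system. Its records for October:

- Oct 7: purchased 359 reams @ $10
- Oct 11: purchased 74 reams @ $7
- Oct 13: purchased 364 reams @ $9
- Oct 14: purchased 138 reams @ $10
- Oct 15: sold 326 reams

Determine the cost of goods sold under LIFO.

Oct 15, 326 sold [LIFO — newest first]: 138 @ $10 + 188 @ $9 = $3,072
Ending inventory: 359 @ $10 + 74 @ $7 + 176 @ $9 = $5,692

COGS = $3,072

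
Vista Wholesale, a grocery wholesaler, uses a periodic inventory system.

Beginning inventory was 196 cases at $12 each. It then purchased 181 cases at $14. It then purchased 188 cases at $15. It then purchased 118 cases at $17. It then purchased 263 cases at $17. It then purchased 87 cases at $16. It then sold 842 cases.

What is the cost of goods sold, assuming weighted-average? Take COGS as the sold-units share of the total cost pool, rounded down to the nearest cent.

Sale 1, sell 842: 842/1033 × $15,575.00 → $12,695.20
Ending inventory (cost pool remaining) = $2,879.80

COGS = $12,695.20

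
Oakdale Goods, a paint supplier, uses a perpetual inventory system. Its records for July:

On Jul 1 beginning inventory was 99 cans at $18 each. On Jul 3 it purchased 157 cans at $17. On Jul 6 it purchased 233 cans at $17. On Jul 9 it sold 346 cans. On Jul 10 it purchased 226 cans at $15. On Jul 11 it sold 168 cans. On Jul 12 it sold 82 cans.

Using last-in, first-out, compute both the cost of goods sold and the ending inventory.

Jul 9, 346 sold [LIFO — newest first]: 233 @ $17 + 113 @ $17 = $5,882
Jul 11, 168 sold [LIFO — newest first]: 168 @ $15 = $2,520
Jul 12, 82 sold [LIFO — newest first]: 58 @ $15 + 24 @ $17 = $1,278
Total COGS = $5,882 + $2,520 + $1,278 = $9,680
Ending inventory: 99 @ $18 + 20 @ $17 = $2,122
Check: goods available $11,802 = COGS $9,680 + ending $2,122

COGS = $9,680; ending inventory = $2,122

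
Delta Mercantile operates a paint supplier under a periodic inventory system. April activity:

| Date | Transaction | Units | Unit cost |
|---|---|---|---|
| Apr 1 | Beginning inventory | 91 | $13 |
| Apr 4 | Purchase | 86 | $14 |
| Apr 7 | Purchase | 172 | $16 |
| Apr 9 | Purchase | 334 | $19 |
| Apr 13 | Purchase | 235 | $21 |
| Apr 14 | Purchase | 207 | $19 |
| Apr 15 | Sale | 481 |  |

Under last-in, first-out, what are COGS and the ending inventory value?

COGS = $9,609; ending inventory = $10,744

Apr 15, 481 sold [LIFO — newest first]: 207 @ $19 + 235 @ $21 + 39 @ $19 = $9,609
Ending inventory: 91 @ $13 + 86 @ $14 + 172 @ $16 + 295 @ $19 = $10,744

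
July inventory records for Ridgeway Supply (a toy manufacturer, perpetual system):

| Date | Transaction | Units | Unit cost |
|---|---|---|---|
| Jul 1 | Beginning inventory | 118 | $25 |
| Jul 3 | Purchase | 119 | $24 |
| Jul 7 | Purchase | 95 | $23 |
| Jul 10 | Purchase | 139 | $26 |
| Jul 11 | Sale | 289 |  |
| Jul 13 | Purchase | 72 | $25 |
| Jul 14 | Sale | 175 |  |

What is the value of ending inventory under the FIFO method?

Ending inventory = $1,982

Jul 11, 289 sold [FIFO — oldest first]: 118 @ $25 + 119 @ $24 + 52 @ $23 = $7,002
Jul 14, 175 sold [FIFO — oldest first]: 43 @ $23 + 132 @ $26 = $4,421
Total COGS = $7,002 + $4,421 = $11,423
Ending inventory: 7 @ $26 + 72 @ $25 = $1,982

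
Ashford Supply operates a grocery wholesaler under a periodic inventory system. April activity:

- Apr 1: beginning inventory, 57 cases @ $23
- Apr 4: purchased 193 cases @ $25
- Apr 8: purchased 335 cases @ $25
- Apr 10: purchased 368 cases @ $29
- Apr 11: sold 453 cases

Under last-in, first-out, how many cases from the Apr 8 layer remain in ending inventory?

Apr 11, 453 sold [LIFO — newest first]: 368 @ $29 + 85 @ $25 = $12,797
Ending inventory: 57 @ $23 + 193 @ $25 + 250 @ $25 = $12,386
Check: goods available $25,183 = COGS $12,797 + ending $12,386

250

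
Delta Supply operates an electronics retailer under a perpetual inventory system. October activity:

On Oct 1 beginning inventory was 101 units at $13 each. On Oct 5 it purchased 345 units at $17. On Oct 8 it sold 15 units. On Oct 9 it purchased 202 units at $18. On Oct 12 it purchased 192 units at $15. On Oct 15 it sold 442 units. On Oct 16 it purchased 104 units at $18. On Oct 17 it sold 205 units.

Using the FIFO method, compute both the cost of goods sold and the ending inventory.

Oct 8, 15 sold [FIFO — oldest first]: 15 @ $13 = $195
Oct 15, 442 sold [FIFO — oldest first]: 86 @ $13 + 345 @ $17 + 11 @ $18 = $7,181
Oct 17, 205 sold [FIFO — oldest first]: 191 @ $18 + 14 @ $15 = $3,648
Total COGS = $195 + $7,181 + $3,648 = $11,024
Ending inventory: 178 @ $15 + 104 @ $18 = $4,542
Check: goods available $15,566 = COGS $11,024 + ending $4,542

COGS = $11,024; ending inventory = $4,542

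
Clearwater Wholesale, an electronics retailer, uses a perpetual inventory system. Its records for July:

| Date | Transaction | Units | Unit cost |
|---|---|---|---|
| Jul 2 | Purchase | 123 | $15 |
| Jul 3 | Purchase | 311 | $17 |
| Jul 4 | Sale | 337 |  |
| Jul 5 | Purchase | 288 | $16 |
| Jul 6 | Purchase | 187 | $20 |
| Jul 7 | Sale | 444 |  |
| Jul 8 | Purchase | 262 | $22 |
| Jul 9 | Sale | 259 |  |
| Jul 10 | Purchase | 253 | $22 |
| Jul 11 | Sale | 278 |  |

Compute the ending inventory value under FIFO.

Jul 4, 337 sold [FIFO — oldest first]: 123 @ $15 + 214 @ $17 = $5,483
Jul 7, 444 sold [FIFO — oldest first]: 97 @ $17 + 288 @ $16 + 59 @ $20 = $7,437
Jul 9, 259 sold [FIFO — oldest first]: 128 @ $20 + 131 @ $22 = $5,442
Jul 11, 278 sold [FIFO — oldest first]: 131 @ $22 + 147 @ $22 = $6,116
Total COGS = $5,483 + $7,437 + $5,442 + $6,116 = $24,478
Ending inventory: 106 @ $22 = $2,332
Check: goods available $26,810 = COGS $24,478 + ending $2,332

Ending inventory = $2,332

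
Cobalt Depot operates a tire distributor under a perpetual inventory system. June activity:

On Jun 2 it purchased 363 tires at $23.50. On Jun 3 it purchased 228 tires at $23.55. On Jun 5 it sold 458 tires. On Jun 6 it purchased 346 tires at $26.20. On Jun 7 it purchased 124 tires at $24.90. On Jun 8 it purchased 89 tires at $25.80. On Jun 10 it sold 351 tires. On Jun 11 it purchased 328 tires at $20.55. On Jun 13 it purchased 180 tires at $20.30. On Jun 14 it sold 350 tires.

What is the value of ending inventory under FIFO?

Jun 5, 458 sold [FIFO — oldest first]: 363 @ $23.50 + 95 @ $23.55 = $10,767.75
Jun 10, 351 sold [FIFO — oldest first]: 133 @ $23.55 + 218 @ $26.20 = $8,843.75
Jun 14, 350 sold [FIFO — oldest first]: 128 @ $26.20 + 124 @ $24.90 + 89 @ $25.80 + 9 @ $20.55 = $8,922.35
Total COGS = $10,767.75 + $8,843.75 + $8,922.35 = $28,533.85
Ending inventory: 319 @ $20.55 + 180 @ $20.30 = $10,209.45
Check: goods available $38,743.30 = COGS $28,533.85 + ending $10,209.45

Ending inventory = $10,209.45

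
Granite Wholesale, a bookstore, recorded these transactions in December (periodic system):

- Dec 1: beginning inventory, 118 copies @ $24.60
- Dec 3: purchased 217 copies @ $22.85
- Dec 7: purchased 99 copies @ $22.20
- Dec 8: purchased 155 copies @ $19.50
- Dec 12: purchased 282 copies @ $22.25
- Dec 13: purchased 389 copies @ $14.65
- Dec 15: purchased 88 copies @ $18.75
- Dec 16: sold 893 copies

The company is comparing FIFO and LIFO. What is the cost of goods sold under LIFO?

FIFO COGS: 118 @ $24.60 + 217 @ $22.85 + 99 @ $22.20 + 155 @ $19.50 + 282 @ $22.25 + 22 @ $14.65 = $19,678.35
LIFO COGS: 88 @ $18.75 + 389 @ $14.65 + 282 @ $22.25 + 134 @ $19.50 = $16,236.35

COGS = $16,236.35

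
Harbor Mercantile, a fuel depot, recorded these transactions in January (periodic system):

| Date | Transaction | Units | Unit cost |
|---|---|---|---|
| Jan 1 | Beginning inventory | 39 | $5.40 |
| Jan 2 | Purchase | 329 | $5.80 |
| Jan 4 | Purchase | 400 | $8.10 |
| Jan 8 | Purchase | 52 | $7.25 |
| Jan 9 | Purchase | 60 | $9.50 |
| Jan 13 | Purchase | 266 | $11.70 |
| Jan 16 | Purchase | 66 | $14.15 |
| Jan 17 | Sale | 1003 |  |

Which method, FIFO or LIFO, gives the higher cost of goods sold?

FIFO COGS: 39 @ $5.40 + 329 @ $5.80 + 400 @ $8.10 + 52 @ $7.25 + 60 @ $9.50 + 123 @ $11.70 = $7,744.90
LIFO COGS: 66 @ $14.15 + 266 @ $11.70 + 60 @ $9.50 + 52 @ $7.25 + 400 @ $8.10 + 159 @ $5.80 = $9,155.30

LIFO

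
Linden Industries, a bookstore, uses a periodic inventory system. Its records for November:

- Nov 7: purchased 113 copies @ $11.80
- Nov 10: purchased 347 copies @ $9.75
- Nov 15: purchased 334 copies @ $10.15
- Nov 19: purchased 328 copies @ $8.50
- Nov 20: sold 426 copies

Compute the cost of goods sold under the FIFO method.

COGS = $4,385.15

Nov 20, 426 sold [FIFO — oldest first]: 113 @ $11.80 + 313 @ $9.75 = $4,385.15
Ending inventory: 34 @ $9.75 + 334 @ $10.15 + 328 @ $8.50 = $6,509.60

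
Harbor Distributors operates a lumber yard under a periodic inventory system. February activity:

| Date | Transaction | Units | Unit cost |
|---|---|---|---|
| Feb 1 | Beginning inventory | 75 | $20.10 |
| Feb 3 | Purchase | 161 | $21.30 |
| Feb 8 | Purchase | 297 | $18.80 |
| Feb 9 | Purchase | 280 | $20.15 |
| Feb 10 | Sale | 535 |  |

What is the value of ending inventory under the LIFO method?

Feb 10, 535 sold [LIFO — newest first]: 280 @ $20.15 + 255 @ $18.80 = $10,436.00
Ending inventory: 75 @ $20.10 + 161 @ $21.30 + 42 @ $18.80 = $5,726.40
Check: goods available $16,162.40 = COGS $10,436.00 + ending $5,726.40

Ending inventory = $5,726.40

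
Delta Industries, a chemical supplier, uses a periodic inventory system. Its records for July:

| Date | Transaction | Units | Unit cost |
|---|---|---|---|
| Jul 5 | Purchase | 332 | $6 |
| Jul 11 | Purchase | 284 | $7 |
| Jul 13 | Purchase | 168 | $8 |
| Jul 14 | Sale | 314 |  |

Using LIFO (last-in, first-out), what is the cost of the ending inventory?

Ending inventory = $2,958

Jul 14, 314 sold [LIFO — newest first]: 168 @ $8 + 146 @ $7 = $2,366
Ending inventory: 332 @ $6 + 138 @ $7 = $2,958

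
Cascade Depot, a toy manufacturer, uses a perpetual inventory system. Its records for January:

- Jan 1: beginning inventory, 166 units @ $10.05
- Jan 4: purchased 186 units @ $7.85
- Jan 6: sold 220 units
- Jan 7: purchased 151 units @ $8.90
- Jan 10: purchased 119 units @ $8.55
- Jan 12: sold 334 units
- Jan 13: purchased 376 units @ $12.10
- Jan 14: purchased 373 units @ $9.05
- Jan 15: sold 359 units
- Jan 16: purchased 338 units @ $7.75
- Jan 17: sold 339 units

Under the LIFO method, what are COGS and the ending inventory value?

COGS = $10,683.85; ending inventory = $5,350.65

Jan 6, 220 sold [LIFO — newest first]: 186 @ $7.85 + 34 @ $10.05 = $1,801.80
Jan 12, 334 sold [LIFO — newest first]: 119 @ $8.55 + 151 @ $8.90 + 64 @ $10.05 = $3,004.55
Jan 15, 359 sold [LIFO — newest first]: 359 @ $9.05 = $3,248.95
Jan 17, 339 sold [LIFO — newest first]: 338 @ $7.75 + 1 @ $9.05 = $2,628.55
Total COGS = $1,801.80 + $3,004.55 + $3,248.95 + $2,628.55 = $10,683.85
Ending inventory: 68 @ $10.05 + 376 @ $12.10 + 13 @ $9.05 = $5,350.65
Check: goods available $16,034.50 = COGS $10,683.85 + ending $5,350.65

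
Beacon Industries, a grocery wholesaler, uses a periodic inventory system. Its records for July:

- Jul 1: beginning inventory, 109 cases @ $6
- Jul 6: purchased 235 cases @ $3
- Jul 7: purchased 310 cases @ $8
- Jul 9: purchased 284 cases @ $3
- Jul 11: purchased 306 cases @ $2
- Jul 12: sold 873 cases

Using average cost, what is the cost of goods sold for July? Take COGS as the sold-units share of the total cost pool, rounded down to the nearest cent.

Jul 12, sell 873: 873/1244 × $5,303.00 → $3,721.47
Ending inventory (cost pool remaining) = $1,581.53

COGS = $3,721.47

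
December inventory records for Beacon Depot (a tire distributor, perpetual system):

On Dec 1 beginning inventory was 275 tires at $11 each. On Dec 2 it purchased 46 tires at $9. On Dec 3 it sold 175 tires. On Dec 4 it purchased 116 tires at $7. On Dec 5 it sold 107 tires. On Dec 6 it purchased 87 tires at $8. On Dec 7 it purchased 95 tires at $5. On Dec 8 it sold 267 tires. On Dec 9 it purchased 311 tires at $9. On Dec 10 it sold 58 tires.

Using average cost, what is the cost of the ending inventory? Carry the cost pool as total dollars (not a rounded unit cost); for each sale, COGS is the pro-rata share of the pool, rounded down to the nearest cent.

After Dec 1: 275 on hand, pool $3,025.00 (≈ $11.0000 each)
After Dec 2: 321 on hand, pool $3,439.00 (≈ $10.7134 each)
Dec 3, sell 175: 175/321 × $3,439.00 → $1,874.84
After Dec 4: 262 on hand, pool $2,376.16 (≈ $9.0693 each)
Dec 5, sell 107: 107/262 × $2,376.16 → $970.41
After Dec 6: 242 on hand, pool $2,101.75 (≈ $8.6849 each)
After Dec 7: 337 on hand, pool $2,576.75 (≈ $7.6461 each)
Dec 8, sell 267: 267/337 × $2,576.75 → $2,041.52
After Dec 9: 381 on hand, pool $3,334.23 (≈ $8.7513 each)
Dec 10, sell 58: 58/381 × $3,334.23 → $507.57
Total COGS = $1,874.84 + $970.41 + $2,041.52 + $507.57 = $5,394.34
Ending inventory (cost pool remaining) = $2,826.66

Ending inventory = $2,826.66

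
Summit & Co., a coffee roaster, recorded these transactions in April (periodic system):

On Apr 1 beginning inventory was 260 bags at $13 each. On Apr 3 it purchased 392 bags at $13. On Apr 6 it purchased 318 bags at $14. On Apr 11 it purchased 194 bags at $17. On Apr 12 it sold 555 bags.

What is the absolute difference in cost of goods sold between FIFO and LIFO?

$1,094

FIFO COGS: 260 @ $13 + 295 @ $13 = $7,215
LIFO COGS: 194 @ $17 + 318 @ $14 + 43 @ $13 = $8,309
Difference = |$7,215 − $8,309| = $1,094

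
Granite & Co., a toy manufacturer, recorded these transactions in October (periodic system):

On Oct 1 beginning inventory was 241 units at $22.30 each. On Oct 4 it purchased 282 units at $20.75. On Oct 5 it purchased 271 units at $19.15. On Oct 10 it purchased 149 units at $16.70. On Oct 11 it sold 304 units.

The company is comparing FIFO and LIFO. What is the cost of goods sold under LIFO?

FIFO COGS: 241 @ $22.30 + 63 @ $20.75 = $6,681.55
LIFO COGS: 149 @ $16.70 + 155 @ $19.15 = $5,456.55

COGS = $5,456.55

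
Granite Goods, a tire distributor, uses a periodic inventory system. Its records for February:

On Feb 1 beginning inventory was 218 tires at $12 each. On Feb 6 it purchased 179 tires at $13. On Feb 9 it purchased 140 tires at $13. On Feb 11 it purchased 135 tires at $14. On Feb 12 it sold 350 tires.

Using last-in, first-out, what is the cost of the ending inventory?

Ending inventory = $3,968

Feb 12, 350 sold [LIFO — newest first]: 135 @ $14 + 140 @ $13 + 75 @ $13 = $4,685
Ending inventory: 218 @ $12 + 104 @ $13 = $3,968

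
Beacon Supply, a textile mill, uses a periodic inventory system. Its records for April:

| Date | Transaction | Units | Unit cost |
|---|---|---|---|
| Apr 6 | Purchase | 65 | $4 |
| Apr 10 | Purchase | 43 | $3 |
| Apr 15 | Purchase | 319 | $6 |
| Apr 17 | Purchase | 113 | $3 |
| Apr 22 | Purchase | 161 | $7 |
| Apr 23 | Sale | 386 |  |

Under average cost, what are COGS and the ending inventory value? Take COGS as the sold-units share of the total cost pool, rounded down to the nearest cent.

Apr 23, sell 386: 386/701 × $3,769.00 → $2,075.36
Ending inventory (cost pool remaining) = $1,693.64
Check: goods available $3,769.00 = COGS $2,075.36 + ending $1,693.64

COGS = $2,075.36; ending inventory = $1,693.64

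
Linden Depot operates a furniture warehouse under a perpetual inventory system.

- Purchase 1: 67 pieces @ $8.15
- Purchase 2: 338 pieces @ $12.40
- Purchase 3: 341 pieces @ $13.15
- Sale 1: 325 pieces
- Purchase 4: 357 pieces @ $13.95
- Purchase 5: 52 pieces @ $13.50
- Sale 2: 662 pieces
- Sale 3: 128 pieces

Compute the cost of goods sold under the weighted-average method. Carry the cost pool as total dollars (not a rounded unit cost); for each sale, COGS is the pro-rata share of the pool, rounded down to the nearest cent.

COGS = $14,378.91

After Purchase 1: 67 on hand, pool $546.05 (≈ $8.1500 each)
After Purchase 2: 405 on hand, pool $4,737.25 (≈ $11.6969 each)
After Purchase 3: 746 on hand, pool $9,221.40 (≈ $12.3611 each)
Sale 1, sell 325: 325/746 × $9,221.40 → $4,017.36
After Purchase 4: 778 on hand, pool $10,184.19 (≈ $13.0902 each)
After Purchase 5: 830 on hand, pool $10,886.19 (≈ $13.1159 each)
Sale 2, sell 662: 662/830 × $10,886.19 → $8,682.72
Sale 3, sell 128: 128/168 × $2,203.47 → $1,678.83
Total COGS = $4,017.36 + $8,682.72 + $1,678.83 = $14,378.91
Ending inventory (cost pool remaining) = $524.64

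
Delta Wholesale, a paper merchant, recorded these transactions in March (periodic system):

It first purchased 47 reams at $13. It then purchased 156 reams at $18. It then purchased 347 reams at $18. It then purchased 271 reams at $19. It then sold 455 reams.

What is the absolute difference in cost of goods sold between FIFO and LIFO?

FIFO COGS: 47 @ $13 + 156 @ $18 + 252 @ $18 = $7,955
LIFO COGS: 271 @ $19 + 184 @ $18 = $8,461
Difference = |$7,955 − $8,461| = $506

$506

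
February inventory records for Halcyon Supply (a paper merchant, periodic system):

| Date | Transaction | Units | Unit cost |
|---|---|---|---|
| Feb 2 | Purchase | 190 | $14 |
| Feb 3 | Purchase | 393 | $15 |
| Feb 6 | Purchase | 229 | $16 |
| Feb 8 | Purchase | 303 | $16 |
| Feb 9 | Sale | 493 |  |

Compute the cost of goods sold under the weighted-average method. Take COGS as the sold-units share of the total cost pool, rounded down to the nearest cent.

Feb 9, sell 493: 493/1115 × $17,067.00 → $7,546.21
Ending inventory (cost pool remaining) = $9,520.79

COGS = $7,546.21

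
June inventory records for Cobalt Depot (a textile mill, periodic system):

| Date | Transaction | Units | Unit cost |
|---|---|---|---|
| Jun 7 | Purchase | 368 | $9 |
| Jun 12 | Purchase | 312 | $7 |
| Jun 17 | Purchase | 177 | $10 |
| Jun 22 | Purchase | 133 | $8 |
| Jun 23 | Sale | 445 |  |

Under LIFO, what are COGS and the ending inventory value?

COGS = $3,779; ending inventory = $4,551

Jun 23, 445 sold [LIFO — newest first]: 133 @ $8 + 177 @ $10 + 135 @ $7 = $3,779
Ending inventory: 368 @ $9 + 177 @ $7 = $4,551
Check: goods available $8,330 = COGS $3,779 + ending $4,551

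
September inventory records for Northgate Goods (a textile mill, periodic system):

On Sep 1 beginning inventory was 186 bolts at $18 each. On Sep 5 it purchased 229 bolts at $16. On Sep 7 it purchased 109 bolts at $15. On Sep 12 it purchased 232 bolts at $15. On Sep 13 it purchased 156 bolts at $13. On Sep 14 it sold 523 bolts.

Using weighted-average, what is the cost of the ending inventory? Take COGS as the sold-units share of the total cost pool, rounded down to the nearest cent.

Ending inventory = $6,037.61

Sep 14, sell 523: 523/912 × $14,155.00 → $8,117.39
Ending inventory (cost pool remaining) = $6,037.61
Check: goods available $14,155.00 = COGS $8,117.39 + ending $6,037.61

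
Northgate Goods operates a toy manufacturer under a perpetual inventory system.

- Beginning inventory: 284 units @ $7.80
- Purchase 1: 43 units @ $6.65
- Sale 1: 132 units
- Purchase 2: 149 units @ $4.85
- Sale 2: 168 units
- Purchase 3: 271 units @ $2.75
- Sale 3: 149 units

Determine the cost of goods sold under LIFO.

COGS = $2,260.75

Sale 1 (132) [LIFO — newest first]: 43 @ $6.65 + 89 @ $7.80 = $980.15
Sale 2 (168) [LIFO — newest first]: 149 @ $4.85 + 19 @ $7.80 = $870.85
Sale 3 (149) [LIFO — newest first]: 149 @ $2.75 = $409.75
Total COGS = $980.15 + $870.85 + $409.75 = $2,260.75
Ending inventory: 176 @ $7.80 + 122 @ $2.75 = $1,708.30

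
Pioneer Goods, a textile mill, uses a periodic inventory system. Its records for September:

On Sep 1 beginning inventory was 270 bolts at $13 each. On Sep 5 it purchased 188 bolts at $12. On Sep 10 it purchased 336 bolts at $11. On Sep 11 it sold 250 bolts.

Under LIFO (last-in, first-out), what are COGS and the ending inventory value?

COGS = $2,750; ending inventory = $6,712

Sep 11, 250 sold [LIFO — newest first]: 250 @ $11 = $2,750
Ending inventory: 270 @ $13 + 188 @ $12 + 86 @ $11 = $6,712
Check: goods available $9,462 = COGS $2,750 + ending $6,712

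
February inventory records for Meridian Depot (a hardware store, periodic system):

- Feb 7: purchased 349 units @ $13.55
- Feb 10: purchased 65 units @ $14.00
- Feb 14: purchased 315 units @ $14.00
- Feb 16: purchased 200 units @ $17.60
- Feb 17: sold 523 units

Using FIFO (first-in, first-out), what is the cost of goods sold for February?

Feb 17, 523 sold [FIFO — oldest first]: 349 @ $13.55 + 65 @ $14.00 + 109 @ $14.00 = $7,164.95
Ending inventory: 206 @ $14.00 + 200 @ $17.60 = $6,404.00
Check: goods available $13,568.95 = COGS $7,164.95 + ending $6,404.00

COGS = $7,164.95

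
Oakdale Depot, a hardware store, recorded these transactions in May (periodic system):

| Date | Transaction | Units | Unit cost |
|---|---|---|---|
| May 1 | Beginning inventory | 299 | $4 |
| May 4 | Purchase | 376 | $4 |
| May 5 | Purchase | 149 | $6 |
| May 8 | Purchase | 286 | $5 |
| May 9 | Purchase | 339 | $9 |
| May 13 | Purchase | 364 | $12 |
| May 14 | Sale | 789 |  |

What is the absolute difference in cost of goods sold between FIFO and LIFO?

FIFO COGS: 299 @ $4 + 376 @ $4 + 114 @ $6 = $3,384
LIFO COGS: 364 @ $12 + 339 @ $9 + 86 @ $5 = $7,849
Difference = |$3,384 − $7,849| = $4,465

$4,465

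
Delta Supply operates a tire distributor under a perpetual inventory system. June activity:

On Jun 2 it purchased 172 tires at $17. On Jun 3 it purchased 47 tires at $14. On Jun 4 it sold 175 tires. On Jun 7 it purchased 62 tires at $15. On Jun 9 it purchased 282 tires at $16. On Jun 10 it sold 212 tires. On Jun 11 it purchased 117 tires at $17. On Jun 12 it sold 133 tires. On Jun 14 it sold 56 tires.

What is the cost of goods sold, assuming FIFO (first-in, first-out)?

Jun 4, 175 sold [FIFO — oldest first]: 172 @ $17 + 3 @ $14 = $2,966
Jun 10, 212 sold [FIFO — oldest first]: 44 @ $14 + 62 @ $15 + 106 @ $16 = $3,242
Jun 12, 133 sold [FIFO — oldest first]: 133 @ $16 = $2,128
Jun 14, 56 sold [FIFO — oldest first]: 43 @ $16 + 13 @ $17 = $909
Total COGS = $2,966 + $3,242 + $2,128 + $909 = $9,245
Ending inventory: 104 @ $17 = $1,768
Check: goods available $11,013 = COGS $9,245 + ending $1,768

COGS = $9,245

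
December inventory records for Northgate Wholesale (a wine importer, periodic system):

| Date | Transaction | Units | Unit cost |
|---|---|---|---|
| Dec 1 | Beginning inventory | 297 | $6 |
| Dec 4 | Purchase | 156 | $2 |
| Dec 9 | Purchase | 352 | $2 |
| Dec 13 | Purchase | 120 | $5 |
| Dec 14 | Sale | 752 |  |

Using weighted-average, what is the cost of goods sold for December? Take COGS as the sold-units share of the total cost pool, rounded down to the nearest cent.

Dec 14, sell 752: 752/925 × $3,398.00 → $2,762.48
Ending inventory (cost pool remaining) = $635.52
Check: goods available $3,398.00 = COGS $2,762.48 + ending $635.52

COGS = $2,762.48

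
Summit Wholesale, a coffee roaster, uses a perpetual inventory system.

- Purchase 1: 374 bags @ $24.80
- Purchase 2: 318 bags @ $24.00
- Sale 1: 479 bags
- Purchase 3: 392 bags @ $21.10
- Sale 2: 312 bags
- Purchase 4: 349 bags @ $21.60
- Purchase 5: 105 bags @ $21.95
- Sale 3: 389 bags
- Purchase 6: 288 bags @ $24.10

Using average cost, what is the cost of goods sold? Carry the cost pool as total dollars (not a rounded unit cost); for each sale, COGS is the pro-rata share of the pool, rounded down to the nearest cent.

After Purchase 1: 374 on hand, pool $9,275.20 (≈ $24.8000 each)
After Purchase 2: 692 on hand, pool $16,907.20 (≈ $24.4324 each)
Sale 1, sell 479: 479/692 × $16,907.20 → $11,703.10
After Purchase 3: 605 on hand, pool $13,475.30 (≈ $22.2732 each)
Sale 2, sell 312: 312/605 × $13,475.30 → $6,949.24
After Purchase 4: 642 on hand, pool $14,064.46 (≈ $21.9073 each)
After Purchase 5: 747 on hand, pool $16,369.21 (≈ $21.9133 each)
Sale 3, sell 389: 389/747 × $16,369.21 → $8,524.26
After Purchase 6: 646 on hand, pool $14,785.75 (≈ $22.8882 each)
Total COGS = $11,703.10 + $6,949.24 + $8,524.26 = $27,176.60
Ending inventory (cost pool remaining) = $14,785.75

COGS = $27,176.60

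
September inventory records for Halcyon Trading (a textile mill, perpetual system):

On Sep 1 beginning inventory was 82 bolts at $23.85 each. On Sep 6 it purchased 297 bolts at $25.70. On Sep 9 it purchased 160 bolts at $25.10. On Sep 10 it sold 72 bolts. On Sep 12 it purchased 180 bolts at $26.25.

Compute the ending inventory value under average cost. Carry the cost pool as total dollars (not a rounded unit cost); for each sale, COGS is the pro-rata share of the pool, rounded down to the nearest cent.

After Sep 1: 82 on hand, pool $1,955.70 (≈ $23.8500 each)
After Sep 6: 379 on hand, pool $9,588.60 (≈ $25.2997 each)
After Sep 9: 539 on hand, pool $13,604.60 (≈ $25.2404 each)
Sep 10, sell 72: 72/539 × $13,604.60 → $1,817.31
After Sep 12: 647 on hand, pool $16,512.29 (≈ $25.5213 each)
Ending inventory (cost pool remaining) = $16,512.29

Ending inventory = $16,512.29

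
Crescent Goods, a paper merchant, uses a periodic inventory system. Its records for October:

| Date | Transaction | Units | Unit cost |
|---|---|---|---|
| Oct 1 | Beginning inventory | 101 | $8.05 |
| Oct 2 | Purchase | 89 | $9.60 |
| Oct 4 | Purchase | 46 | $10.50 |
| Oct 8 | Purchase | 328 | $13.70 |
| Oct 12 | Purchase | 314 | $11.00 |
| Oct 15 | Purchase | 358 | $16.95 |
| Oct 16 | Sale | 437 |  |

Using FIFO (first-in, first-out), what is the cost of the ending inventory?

Oct 16, 437 sold [FIFO — oldest first]: 101 @ $8.05 + 89 @ $9.60 + 46 @ $10.50 + 201 @ $13.70 = $4,904.15
Ending inventory: 127 @ $13.70 + 314 @ $11.00 + 358 @ $16.95 = $11,262.00

Ending inventory = $11,262.00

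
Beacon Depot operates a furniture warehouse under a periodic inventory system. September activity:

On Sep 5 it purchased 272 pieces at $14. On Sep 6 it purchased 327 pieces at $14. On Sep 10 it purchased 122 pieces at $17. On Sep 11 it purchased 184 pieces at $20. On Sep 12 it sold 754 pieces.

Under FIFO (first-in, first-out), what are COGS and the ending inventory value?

Sep 12, 754 sold [FIFO — oldest first]: 272 @ $14 + 327 @ $14 + 122 @ $17 + 33 @ $20 = $11,120
Ending inventory: 151 @ $20 = $3,020

COGS = $11,120; ending inventory = $3,020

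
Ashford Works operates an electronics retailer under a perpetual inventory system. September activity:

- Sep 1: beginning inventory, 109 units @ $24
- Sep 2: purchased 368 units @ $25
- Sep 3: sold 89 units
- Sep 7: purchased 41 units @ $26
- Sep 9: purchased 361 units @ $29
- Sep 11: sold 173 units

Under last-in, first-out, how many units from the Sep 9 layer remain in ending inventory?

188

Sep 3, 89 sold [LIFO — newest first]: 89 @ $25 = $2,225
Sep 11, 173 sold [LIFO — newest first]: 173 @ $29 = $5,017
Total COGS = $2,225 + $5,017 = $7,242
Ending inventory: 109 @ $24 + 279 @ $25 + 41 @ $26 + 188 @ $29 = $16,109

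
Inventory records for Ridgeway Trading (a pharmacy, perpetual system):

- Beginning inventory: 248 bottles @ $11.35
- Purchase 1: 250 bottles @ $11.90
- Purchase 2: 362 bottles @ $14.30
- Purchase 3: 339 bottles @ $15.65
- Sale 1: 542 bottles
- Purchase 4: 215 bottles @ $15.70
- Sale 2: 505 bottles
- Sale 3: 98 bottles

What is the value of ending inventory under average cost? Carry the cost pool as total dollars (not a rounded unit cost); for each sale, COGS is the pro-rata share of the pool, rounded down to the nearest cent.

Ending inventory = $3,791.83

After Beginning: 248 on hand, pool $2,814.80 (≈ $11.3500 each)
After Purchase 1: 498 on hand, pool $5,789.80 (≈ $11.6261 each)
After Purchase 2: 860 on hand, pool $10,966.40 (≈ $12.7516 each)
After Purchase 3: 1199 on hand, pool $16,271.75 (≈ $13.5711 each)
Sale 1, sell 542: 542/1199 × $16,271.75 → $7,355.53
After Purchase 4: 872 on hand, pool $12,291.72 (≈ $14.0960 each)
Sale 2, sell 505: 505/872 × $12,291.72 → $7,118.48
Sale 3, sell 98: 98/367 × $5,173.24 → $1,381.41
Total COGS = $7,355.53 + $7,118.48 + $1,381.41 = $15,855.42
Ending inventory (cost pool remaining) = $3,791.83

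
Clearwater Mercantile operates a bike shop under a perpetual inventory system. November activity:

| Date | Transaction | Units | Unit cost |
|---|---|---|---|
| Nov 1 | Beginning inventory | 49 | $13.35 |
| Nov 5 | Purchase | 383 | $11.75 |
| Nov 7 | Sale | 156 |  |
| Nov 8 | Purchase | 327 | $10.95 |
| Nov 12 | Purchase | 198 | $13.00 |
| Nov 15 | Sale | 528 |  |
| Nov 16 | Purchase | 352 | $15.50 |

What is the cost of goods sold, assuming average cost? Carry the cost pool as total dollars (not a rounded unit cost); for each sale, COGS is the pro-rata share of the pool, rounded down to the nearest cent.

After Nov 1: 49 on hand, pool $654.15 (≈ $13.3500 each)
After Nov 5: 432 on hand, pool $5,154.40 (≈ $11.9315 each)
Nov 7, sell 156: 156/432 × $5,154.40 → $1,861.31
After Nov 8: 603 on hand, pool $6,873.74 (≈ $11.3992 each)
After Nov 12: 801 on hand, pool $9,447.74 (≈ $11.7949 each)
Nov 15, sell 528: 528/801 × $9,447.74 → $6,227.72
After Nov 16: 625 on hand, pool $8,676.02 (≈ $13.8816 each)
Total COGS = $1,861.31 + $6,227.72 = $8,089.03
Ending inventory (cost pool remaining) = $8,676.02
Check: goods available $16,765.05 = COGS $8,089.03 + ending $8,676.02

COGS = $8,089.03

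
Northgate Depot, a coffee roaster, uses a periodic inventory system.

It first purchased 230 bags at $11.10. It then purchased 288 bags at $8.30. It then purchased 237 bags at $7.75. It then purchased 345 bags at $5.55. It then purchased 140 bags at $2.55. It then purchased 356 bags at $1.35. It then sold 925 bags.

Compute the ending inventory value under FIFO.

Sale 1 (925) [FIFO — oldest first]: 230 @ $11.10 + 288 @ $8.30 + 237 @ $7.75 + 170 @ $5.55 = $7,723.65
Ending inventory: 175 @ $5.55 + 140 @ $2.55 + 356 @ $1.35 = $1,808.85
Check: goods available $9,532.50 = COGS $7,723.65 + ending $1,808.85

Ending inventory = $1,808.85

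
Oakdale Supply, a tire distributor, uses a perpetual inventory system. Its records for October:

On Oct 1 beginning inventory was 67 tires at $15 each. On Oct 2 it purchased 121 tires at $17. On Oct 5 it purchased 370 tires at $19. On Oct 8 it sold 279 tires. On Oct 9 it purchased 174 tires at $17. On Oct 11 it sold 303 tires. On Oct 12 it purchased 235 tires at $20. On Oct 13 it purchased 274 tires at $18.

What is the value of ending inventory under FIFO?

Oct 8, 279 sold [FIFO — oldest first]: 67 @ $15 + 121 @ $17 + 91 @ $19 = $4,791
Oct 11, 303 sold [FIFO — oldest first]: 279 @ $19 + 24 @ $17 = $5,709
Total COGS = $4,791 + $5,709 = $10,500
Ending inventory: 150 @ $17 + 235 @ $20 + 274 @ $18 = $12,182
Check: goods available $22,682 = COGS $10,500 + ending $12,182

Ending inventory = $12,182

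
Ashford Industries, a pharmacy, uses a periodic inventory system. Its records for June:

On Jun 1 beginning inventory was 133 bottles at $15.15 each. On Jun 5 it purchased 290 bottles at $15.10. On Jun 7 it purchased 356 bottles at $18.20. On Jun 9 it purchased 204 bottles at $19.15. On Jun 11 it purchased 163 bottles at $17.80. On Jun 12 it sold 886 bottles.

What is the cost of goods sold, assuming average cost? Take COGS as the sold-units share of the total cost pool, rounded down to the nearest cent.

COGS = $15,215.96

Jun 12, sell 886: 886/1146 × $19,681.15 → $15,215.96
Ending inventory (cost pool remaining) = $4,465.19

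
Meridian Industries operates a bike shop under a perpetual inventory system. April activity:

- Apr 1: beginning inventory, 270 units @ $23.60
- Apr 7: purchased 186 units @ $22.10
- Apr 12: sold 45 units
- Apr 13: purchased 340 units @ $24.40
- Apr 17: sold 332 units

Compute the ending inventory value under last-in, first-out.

Apr 12, 45 sold [LIFO — newest first]: 45 @ $22.10 = $994.50
Apr 17, 332 sold [LIFO — newest first]: 332 @ $24.40 = $8,100.80
Total COGS = $994.50 + $8,100.80 = $9,095.30
Ending inventory: 270 @ $23.60 + 141 @ $22.10 + 8 @ $24.40 = $9,683.30
Check: goods available $18,778.60 = COGS $9,095.30 + ending $9,683.30

Ending inventory = $9,683.30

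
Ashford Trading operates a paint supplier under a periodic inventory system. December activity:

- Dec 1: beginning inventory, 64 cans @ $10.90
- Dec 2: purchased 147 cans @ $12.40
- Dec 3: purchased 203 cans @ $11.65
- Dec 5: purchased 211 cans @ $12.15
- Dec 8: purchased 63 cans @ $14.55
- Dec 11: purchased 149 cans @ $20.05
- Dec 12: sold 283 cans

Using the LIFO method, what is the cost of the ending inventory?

Ending inventory = $6,586.35

Dec 12, 283 sold [LIFO — newest first]: 149 @ $20.05 + 63 @ $14.55 + 71 @ $12.15 = $4,766.75
Ending inventory: 64 @ $10.90 + 147 @ $12.40 + 203 @ $11.65 + 140 @ $12.15 = $6,586.35
Check: goods available $11,353.10 = COGS $4,766.75 + ending $6,586.35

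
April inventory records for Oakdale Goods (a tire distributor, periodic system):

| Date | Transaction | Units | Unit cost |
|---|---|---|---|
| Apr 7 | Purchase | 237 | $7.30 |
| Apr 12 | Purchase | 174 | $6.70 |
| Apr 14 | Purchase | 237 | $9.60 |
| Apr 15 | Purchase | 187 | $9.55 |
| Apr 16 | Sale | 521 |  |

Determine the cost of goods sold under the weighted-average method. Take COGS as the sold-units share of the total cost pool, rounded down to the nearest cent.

Apr 16, sell 521: 521/835 × $6,956.95 → $4,340.80
Ending inventory (cost pool remaining) = $2,616.15

COGS = $4,340.80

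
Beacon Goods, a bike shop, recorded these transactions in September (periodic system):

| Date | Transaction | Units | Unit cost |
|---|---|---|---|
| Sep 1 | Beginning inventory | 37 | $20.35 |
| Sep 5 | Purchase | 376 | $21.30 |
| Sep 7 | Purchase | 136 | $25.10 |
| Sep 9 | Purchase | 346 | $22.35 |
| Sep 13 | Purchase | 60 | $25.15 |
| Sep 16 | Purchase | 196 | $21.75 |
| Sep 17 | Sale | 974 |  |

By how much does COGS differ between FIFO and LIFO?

FIFO COGS: 37 @ $20.35 + 376 @ $21.30 + 136 @ $25.10 + 346 @ $22.35 + 60 @ $25.15 + 19 @ $21.75 = $21,830.70
LIFO COGS: 196 @ $21.75 + 60 @ $25.15 + 346 @ $22.35 + 136 @ $25.10 + 236 @ $21.30 = $21,945.50
Difference = |$21,830.70 − $21,945.50| = $114.80

$114.80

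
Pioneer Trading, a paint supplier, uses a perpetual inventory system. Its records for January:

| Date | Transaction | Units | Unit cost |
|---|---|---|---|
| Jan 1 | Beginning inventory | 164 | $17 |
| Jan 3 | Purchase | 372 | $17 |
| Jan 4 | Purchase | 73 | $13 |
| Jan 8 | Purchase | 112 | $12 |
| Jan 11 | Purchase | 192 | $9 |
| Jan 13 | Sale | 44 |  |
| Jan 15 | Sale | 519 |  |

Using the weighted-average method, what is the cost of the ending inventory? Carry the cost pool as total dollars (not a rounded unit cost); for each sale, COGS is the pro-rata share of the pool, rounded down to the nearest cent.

Ending inventory = $5,034.56

After Jan 1: 164 on hand, pool $2,788.00 (≈ $17.0000 each)
After Jan 3: 536 on hand, pool $9,112.00 (≈ $17.0000 each)
After Jan 4: 609 on hand, pool $10,061.00 (≈ $16.5205 each)
After Jan 8: 721 on hand, pool $11,405.00 (≈ $15.8183 each)
After Jan 11: 913 on hand, pool $13,133.00 (≈ $14.3844 each)
Jan 13, sell 44: 44/913 × $13,133.00 → $632.91
Jan 15, sell 519: 519/869 × $12,500.09 → $7,465.53
Total COGS = $632.91 + $7,465.53 = $8,098.44
Ending inventory (cost pool remaining) = $5,034.56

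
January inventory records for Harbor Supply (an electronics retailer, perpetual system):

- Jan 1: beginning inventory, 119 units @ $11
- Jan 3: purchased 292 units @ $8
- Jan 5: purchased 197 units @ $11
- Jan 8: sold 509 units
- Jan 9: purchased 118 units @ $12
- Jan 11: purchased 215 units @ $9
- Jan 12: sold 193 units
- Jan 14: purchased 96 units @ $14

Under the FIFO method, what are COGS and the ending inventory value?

COGS = $6,940; ending inventory = $3,567

Jan 8, 509 sold [FIFO — oldest first]: 119 @ $11 + 292 @ $8 + 98 @ $11 = $4,723
Jan 12, 193 sold [FIFO — oldest first]: 99 @ $11 + 94 @ $12 = $2,217
Total COGS = $4,723 + $2,217 = $6,940
Ending inventory: 24 @ $12 + 215 @ $9 + 96 @ $14 = $3,567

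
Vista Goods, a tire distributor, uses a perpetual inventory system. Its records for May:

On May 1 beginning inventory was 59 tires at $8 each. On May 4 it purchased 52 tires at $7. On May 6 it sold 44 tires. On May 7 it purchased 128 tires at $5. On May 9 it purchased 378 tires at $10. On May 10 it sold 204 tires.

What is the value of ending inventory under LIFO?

Ending inventory = $2,908

May 6, 44 sold [LIFO — newest first]: 44 @ $7 = $308
May 10, 204 sold [LIFO — newest first]: 204 @ $10 = $2,040
Total COGS = $308 + $2,040 = $2,348
Ending inventory: 59 @ $8 + 8 @ $7 + 128 @ $5 + 174 @ $10 = $2,908
Check: goods available $5,256 = COGS $2,348 + ending $2,908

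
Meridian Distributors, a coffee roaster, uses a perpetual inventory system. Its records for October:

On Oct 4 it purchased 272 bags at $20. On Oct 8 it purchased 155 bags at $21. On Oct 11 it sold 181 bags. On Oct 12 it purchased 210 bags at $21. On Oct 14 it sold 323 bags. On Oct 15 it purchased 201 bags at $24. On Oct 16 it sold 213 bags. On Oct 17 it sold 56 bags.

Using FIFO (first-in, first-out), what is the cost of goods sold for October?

COGS = $16,369

Oct 11, 181 sold [FIFO — oldest first]: 181 @ $20 = $3,620
Oct 14, 323 sold [FIFO — oldest first]: 91 @ $20 + 155 @ $21 + 77 @ $21 = $6,692
Oct 16, 213 sold [FIFO — oldest first]: 133 @ $21 + 80 @ $24 = $4,713
Oct 17, 56 sold [FIFO — oldest first]: 56 @ $24 = $1,344
Total COGS = $3,620 + $6,692 + $4,713 + $1,344 = $16,369
Ending inventory: 65 @ $24 = $1,560
Check: goods available $17,929 = COGS $16,369 + ending $1,560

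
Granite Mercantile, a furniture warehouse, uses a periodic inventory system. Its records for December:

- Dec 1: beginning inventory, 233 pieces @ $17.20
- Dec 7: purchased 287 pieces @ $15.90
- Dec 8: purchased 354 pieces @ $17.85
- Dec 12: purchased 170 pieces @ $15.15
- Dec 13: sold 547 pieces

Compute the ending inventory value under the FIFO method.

Ending inventory = $8,412.45

Dec 13, 547 sold [FIFO — oldest first]: 233 @ $17.20 + 287 @ $15.90 + 27 @ $17.85 = $9,052.85
Ending inventory: 327 @ $17.85 + 170 @ $15.15 = $8,412.45
Check: goods available $17,465.30 = COGS $9,052.85 + ending $8,412.45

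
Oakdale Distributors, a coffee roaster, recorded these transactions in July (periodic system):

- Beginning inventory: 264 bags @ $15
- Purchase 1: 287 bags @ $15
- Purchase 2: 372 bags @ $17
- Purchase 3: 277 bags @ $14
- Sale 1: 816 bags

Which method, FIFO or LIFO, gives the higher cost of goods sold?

FIFO

FIFO COGS: 264 @ $15 + 287 @ $15 + 265 @ $17 = $12,770
LIFO COGS: 277 @ $14 + 372 @ $17 + 167 @ $15 = $12,707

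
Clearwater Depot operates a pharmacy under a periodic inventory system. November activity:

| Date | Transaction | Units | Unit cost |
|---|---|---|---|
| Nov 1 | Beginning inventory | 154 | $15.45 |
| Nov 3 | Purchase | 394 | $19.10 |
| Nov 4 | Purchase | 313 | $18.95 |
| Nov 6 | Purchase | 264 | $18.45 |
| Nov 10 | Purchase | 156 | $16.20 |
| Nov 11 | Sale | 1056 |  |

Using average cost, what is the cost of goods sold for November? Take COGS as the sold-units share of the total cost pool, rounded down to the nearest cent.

COGS = $19,153.12

Nov 11, sell 1056: 1056/1281 × $23,234.05 → $19,153.12
Ending inventory (cost pool remaining) = $4,080.93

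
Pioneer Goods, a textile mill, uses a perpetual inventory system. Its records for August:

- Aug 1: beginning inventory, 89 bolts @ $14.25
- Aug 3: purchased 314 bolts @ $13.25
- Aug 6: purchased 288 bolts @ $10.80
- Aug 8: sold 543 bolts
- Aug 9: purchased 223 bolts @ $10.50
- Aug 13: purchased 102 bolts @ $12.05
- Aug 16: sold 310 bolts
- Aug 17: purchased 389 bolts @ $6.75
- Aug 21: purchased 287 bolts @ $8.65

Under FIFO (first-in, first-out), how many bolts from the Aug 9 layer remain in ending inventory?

Aug 8, 543 sold [FIFO — oldest first]: 89 @ $14.25 + 314 @ $13.25 + 140 @ $10.80 = $6,940.75
Aug 16, 310 sold [FIFO — oldest first]: 148 @ $10.80 + 162 @ $10.50 = $3,299.40
Total COGS = $6,940.75 + $3,299.40 = $10,240.15
Ending inventory: 61 @ $10.50 + 102 @ $12.05 + 389 @ $6.75 + 287 @ $8.65 = $6,977.90

61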